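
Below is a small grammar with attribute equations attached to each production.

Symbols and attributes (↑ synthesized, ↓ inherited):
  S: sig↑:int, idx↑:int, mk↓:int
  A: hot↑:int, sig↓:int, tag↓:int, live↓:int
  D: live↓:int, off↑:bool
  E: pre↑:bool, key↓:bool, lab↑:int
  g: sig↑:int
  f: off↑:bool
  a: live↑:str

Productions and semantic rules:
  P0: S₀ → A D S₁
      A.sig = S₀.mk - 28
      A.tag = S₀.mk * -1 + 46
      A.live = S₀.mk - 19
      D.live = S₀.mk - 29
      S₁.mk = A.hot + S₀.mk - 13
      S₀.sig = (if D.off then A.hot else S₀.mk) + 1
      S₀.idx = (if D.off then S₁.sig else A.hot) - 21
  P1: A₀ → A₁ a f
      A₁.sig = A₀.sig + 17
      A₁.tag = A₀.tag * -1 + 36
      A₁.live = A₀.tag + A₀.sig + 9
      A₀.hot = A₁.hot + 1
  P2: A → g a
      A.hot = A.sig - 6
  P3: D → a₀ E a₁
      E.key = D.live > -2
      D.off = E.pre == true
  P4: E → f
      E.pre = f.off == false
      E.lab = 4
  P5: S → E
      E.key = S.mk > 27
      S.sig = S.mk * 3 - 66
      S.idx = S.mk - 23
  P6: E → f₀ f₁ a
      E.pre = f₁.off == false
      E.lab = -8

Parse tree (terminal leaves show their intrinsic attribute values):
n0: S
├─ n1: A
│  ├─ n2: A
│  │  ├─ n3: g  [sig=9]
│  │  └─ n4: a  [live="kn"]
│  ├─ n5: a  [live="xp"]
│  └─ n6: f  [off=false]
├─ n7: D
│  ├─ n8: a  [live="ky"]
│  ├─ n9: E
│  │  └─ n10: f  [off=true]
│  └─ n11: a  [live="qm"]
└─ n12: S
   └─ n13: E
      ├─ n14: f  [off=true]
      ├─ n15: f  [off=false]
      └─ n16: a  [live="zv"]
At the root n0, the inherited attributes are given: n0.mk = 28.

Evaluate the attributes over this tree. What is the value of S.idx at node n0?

-9

1. n0.mk = 28  [given at root]
2. n1.sig = 0  [S₀.mk - 28]
3. n1.tag = 18  [S₀.mk * -1 + 46]
4. n1.live = 9  [S₀.mk - 19]
5. n2.sig = 17  [A₀.sig + 17]
6. n2.tag = 18  [A₀.tag * -1 + 36]
7. n2.live = 27  [A₀.tag + A₀.sig + 9]
8. n3.sig = 9  [terminal]
9. n4.live = "kn"  [terminal]
10. n2.hot = 11  [A.sig - 6]
11. n5.live = "xp"  [terminal]
12. n6.off = false  [terminal]
13. n1.hot = 12  [A₁.hot + 1]
14. n7.live = -1  [S₀.mk - 29]
15. n8.live = "ky"  [terminal]
16. n9.key = true  [D.live > -2]
17. n10.off = true  [terminal]
18. n9.pre = false  [f.off == false]
19. n9.lab = 4  [4]
20. n11.live = "qm"  [terminal]
21. n7.off = false  [E.pre == true]
22. n12.mk = 27  [A.hot + S₀.mk - 13]
23. n13.key = false  [S.mk > 27]
24. n14.off = true  [terminal]
25. n15.off = false  [terminal]
26. n16.live = "zv"  [terminal]
27. n13.pre = true  [f₁.off == false]
28. n13.lab = -8  [-8]
29. n12.sig = 15  [S.mk * 3 - 66]
30. n12.idx = 4  [S.mk - 23]
31. n0.sig = 29  [(if D.off then A.hot else S₀.mk) + 1]
32. n0.idx = -9  [(if D.off then S₁.sig else A.hot) - 21]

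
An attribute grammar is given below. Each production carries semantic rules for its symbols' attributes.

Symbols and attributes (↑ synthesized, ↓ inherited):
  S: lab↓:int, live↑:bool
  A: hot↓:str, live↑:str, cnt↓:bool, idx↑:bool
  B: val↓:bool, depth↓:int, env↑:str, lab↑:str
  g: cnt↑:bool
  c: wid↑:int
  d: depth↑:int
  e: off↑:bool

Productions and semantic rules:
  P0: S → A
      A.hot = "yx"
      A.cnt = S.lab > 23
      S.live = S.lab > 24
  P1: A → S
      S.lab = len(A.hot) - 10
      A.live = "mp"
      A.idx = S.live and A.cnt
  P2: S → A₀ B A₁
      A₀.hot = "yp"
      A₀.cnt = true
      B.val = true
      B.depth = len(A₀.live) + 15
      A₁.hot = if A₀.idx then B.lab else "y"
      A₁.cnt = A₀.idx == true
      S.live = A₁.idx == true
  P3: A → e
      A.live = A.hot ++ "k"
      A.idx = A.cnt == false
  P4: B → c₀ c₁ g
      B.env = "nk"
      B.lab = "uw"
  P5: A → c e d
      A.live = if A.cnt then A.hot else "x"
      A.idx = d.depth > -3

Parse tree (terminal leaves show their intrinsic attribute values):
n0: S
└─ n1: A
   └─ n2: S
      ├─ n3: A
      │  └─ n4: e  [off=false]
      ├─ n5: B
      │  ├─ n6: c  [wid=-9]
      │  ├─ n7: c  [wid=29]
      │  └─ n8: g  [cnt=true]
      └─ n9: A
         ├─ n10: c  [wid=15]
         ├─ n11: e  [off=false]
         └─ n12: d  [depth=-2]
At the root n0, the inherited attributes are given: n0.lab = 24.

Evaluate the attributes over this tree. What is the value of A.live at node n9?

"x"

1. n0.lab = 24  [given at root]
2. n1.hot = "yx"  ["yx"]
3. n1.cnt = true  [S.lab > 23]
4. n2.lab = -8  [len(A.hot) - 10]
5. n3.hot = "yp"  ["yp"]
6. n3.cnt = true  [true]
7. n4.off = false  [terminal]
8. n3.live = "ypk"  [A.hot ++ "k"]
9. n3.idx = false  [A.cnt == false]
10. n5.val = true  [true]
11. n5.depth = 18  [len(A₀.live) + 15]
12. n6.wid = -9  [terminal]
13. n7.wid = 29  [terminal]
14. n8.cnt = true  [terminal]
15. n5.env = "nk"  ["nk"]
16. n5.lab = "uw"  ["uw"]
17. n9.hot = "y"  [if A₀.idx then B.lab else "y"]
18. n9.cnt = false  [A₀.idx == true]
19. n10.wid = 15  [terminal]
20. n11.off = false  [terminal]
21. n12.depth = -2  [terminal]
22. n9.live = "x"  [if A.cnt then A.hot else "x"]
23. n9.idx = true  [d.depth > -3]
24. n2.live = true  [A₁.idx == true]
25. n1.live = "mp"  ["mp"]
26. n1.idx = true  [S.live and A.cnt]
27. n0.live = false  [S.lab > 24]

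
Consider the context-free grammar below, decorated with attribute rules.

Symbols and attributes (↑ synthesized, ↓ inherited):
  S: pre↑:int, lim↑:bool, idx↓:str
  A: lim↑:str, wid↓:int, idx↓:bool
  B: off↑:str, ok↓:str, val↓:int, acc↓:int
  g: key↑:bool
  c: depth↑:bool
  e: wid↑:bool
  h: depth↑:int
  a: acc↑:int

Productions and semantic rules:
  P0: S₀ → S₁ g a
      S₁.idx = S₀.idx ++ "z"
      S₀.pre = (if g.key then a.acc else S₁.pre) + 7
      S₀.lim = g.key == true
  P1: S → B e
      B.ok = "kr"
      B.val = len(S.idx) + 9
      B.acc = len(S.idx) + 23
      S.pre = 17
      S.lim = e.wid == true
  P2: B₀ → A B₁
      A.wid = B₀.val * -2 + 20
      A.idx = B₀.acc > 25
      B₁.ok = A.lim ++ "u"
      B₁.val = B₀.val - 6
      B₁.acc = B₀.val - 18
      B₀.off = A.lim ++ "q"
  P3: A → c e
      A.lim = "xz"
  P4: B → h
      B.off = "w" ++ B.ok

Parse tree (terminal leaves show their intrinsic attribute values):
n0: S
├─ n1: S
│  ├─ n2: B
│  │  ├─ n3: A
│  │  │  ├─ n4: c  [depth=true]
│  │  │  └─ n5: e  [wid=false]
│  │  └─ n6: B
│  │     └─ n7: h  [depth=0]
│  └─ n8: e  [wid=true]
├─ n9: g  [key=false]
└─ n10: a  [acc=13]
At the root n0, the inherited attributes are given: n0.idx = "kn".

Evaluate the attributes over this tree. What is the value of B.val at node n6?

1. n0.idx = "kn"  [given at root]
2. n1.idx = "knz"  [S₀.idx ++ "z"]
3. n2.ok = "kr"  ["kr"]
4. n2.val = 12  [len(S.idx) + 9]
5. n2.acc = 26  [len(S.idx) + 23]
6. n3.wid = -4  [B₀.val * -2 + 20]
7. n3.idx = true  [B₀.acc > 25]
8. n4.depth = true  [terminal]
9. n5.wid = false  [terminal]
10. n3.lim = "xz"  ["xz"]
11. n6.ok = "xzu"  [A.lim ++ "u"]
12. n6.val = 6  [B₀.val - 6]
13. n6.acc = -6  [B₀.val - 18]
14. n7.depth = 0  [terminal]
15. n6.off = "wxzu"  ["w" ++ B.ok]
16. n2.off = "xzq"  [A.lim ++ "q"]
17. n8.wid = true  [terminal]
18. n1.pre = 17  [17]
19. n1.lim = true  [e.wid == true]
20. n9.key = false  [terminal]
21. n10.acc = 13  [terminal]
22. n0.pre = 24  [(if g.key then a.acc else S₁.pre) + 7]
23. n0.lim = false  [g.key == true]

6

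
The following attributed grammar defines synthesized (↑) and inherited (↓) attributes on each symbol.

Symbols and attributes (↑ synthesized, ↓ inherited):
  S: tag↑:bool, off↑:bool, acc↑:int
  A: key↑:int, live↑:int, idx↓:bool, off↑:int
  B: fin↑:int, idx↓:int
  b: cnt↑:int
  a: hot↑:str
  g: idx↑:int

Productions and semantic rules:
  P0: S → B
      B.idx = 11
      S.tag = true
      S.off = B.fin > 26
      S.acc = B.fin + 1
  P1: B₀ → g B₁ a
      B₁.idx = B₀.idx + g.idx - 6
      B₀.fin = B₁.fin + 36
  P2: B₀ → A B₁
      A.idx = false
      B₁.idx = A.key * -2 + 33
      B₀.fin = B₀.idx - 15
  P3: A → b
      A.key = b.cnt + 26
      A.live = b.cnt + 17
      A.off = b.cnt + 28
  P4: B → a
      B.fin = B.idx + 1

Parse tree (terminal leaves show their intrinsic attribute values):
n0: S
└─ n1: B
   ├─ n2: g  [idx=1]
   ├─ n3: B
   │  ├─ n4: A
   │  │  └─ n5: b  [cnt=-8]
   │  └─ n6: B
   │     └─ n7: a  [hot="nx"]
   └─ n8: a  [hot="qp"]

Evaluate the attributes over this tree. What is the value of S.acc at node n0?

28

1. n1.idx = 11  [11]
2. n2.idx = 1  [terminal]
3. n3.idx = 6  [B₀.idx + g.idx - 6]
4. n4.idx = false  [false]
5. n5.cnt = -8  [terminal]
6. n4.key = 18  [b.cnt + 26]
7. n4.live = 9  [b.cnt + 17]
8. n4.off = 20  [b.cnt + 28]
9. n6.idx = -3  [A.key * -2 + 33]
10. n7.hot = "nx"  [terminal]
11. n6.fin = -2  [B.idx + 1]
12. n3.fin = -9  [B₀.idx - 15]
13. n8.hot = "qp"  [terminal]
14. n1.fin = 27  [B₁.fin + 36]
15. n0.tag = true  [true]
16. n0.off = true  [B.fin > 26]
17. n0.acc = 28  [B.fin + 1]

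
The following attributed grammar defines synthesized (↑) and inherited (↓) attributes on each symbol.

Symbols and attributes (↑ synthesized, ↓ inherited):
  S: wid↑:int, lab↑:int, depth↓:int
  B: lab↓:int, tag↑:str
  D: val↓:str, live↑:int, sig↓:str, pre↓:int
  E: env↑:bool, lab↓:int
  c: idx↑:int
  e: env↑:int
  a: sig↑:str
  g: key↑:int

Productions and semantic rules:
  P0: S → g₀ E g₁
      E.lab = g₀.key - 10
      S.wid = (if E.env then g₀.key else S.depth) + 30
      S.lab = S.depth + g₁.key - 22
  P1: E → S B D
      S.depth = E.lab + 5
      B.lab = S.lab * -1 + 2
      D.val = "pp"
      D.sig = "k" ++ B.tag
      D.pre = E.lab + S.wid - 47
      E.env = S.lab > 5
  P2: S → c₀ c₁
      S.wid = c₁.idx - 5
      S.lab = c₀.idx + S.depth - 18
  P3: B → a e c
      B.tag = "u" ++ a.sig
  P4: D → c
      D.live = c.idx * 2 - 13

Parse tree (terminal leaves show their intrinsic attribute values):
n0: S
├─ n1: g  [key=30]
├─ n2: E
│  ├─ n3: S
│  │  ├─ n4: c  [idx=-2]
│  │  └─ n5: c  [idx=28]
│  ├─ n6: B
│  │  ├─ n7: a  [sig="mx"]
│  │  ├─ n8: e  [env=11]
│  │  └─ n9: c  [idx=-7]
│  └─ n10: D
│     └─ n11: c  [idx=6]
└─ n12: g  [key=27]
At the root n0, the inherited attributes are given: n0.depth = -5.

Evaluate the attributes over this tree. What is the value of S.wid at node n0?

25

1. n0.depth = -5  [given at root]
2. n1.key = 30  [terminal]
3. n2.lab = 20  [g₀.key - 10]
4. n3.depth = 25  [E.lab + 5]
5. n4.idx = -2  [terminal]
6. n5.idx = 28  [terminal]
7. n3.wid = 23  [c₁.idx - 5]
8. n3.lab = 5  [c₀.idx + S.depth - 18]
9. n6.lab = -3  [S.lab * -1 + 2]
10. n7.sig = "mx"  [terminal]
11. n8.env = 11  [terminal]
12. n9.idx = -7  [terminal]
13. n6.tag = "umx"  ["u" ++ a.sig]
14. n10.val = "pp"  ["pp"]
15. n10.sig = "kumx"  ["k" ++ B.tag]
16. n10.pre = -4  [E.lab + S.wid - 47]
17. n11.idx = 6  [terminal]
18. n10.live = -1  [c.idx * 2 - 13]
19. n2.env = false  [S.lab > 5]
20. n12.key = 27  [terminal]
21. n0.wid = 25  [(if E.env then g₀.key else S.depth) + 30]
22. n0.lab = 0  [S.depth + g₁.key - 22]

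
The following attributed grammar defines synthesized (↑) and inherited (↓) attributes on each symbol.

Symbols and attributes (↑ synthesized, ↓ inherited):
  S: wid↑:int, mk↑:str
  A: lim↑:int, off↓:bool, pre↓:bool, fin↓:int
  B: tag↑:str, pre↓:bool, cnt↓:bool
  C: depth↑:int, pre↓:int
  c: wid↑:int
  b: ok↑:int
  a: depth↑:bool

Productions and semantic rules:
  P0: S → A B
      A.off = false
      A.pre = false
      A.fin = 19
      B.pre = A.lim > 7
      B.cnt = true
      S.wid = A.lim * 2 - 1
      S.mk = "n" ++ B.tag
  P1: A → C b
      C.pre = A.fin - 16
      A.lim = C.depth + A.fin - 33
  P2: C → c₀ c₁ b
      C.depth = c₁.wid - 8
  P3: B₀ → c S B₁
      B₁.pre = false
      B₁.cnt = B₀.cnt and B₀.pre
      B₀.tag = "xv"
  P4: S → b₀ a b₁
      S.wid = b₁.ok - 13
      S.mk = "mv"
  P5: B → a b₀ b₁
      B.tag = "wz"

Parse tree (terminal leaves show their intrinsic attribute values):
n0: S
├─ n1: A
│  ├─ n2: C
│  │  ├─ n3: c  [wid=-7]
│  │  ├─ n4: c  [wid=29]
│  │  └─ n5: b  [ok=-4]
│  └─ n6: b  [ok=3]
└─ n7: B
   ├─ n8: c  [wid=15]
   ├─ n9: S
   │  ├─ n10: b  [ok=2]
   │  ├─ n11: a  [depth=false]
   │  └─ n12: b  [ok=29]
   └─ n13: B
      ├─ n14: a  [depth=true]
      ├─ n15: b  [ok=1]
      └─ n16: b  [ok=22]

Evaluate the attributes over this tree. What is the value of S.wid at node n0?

1. n1.off = false  [false]
2. n1.pre = false  [false]
3. n1.fin = 19  [19]
4. n2.pre = 3  [A.fin - 16]
5. n3.wid = -7  [terminal]
6. n4.wid = 29  [terminal]
7. n5.ok = -4  [terminal]
8. n2.depth = 21  [c₁.wid - 8]
9. n6.ok = 3  [terminal]
10. n1.lim = 7  [C.depth + A.fin - 33]
11. n7.pre = false  [A.lim > 7]
12. n7.cnt = true  [true]
13. n8.wid = 15  [terminal]
14. n10.ok = 2  [terminal]
15. n11.depth = false  [terminal]
16. n12.ok = 29  [terminal]
17. n9.wid = 16  [b₁.ok - 13]
18. n9.mk = "mv"  ["mv"]
19. n13.pre = false  [false]
20. n13.cnt = false  [B₀.cnt and B₀.pre]
21. n14.depth = true  [terminal]
22. n15.ok = 1  [terminal]
23. n16.ok = 22  [terminal]
24. n13.tag = "wz"  ["wz"]
25. n7.tag = "xv"  ["xv"]
26. n0.wid = 13  [A.lim * 2 - 1]
27. n0.mk = "nxv"  ["n" ++ B.tag]

13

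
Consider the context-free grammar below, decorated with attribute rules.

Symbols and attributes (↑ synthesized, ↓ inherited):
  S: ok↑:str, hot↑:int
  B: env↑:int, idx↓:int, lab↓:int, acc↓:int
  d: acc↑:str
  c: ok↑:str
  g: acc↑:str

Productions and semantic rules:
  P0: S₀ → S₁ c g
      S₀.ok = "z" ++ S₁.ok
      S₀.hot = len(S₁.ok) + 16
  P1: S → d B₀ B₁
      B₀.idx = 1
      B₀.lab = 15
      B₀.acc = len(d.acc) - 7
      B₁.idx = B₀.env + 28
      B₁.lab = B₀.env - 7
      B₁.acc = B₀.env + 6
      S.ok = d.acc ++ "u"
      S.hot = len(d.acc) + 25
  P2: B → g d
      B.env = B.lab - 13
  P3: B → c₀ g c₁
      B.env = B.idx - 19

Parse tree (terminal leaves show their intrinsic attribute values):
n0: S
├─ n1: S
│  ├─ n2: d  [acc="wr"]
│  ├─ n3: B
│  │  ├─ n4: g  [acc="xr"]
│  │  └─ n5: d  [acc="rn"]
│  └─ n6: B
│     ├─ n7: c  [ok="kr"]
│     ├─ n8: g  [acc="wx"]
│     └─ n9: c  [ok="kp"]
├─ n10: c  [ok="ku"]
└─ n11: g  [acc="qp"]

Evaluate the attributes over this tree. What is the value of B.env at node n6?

1. n2.acc = "wr"  [terminal]
2. n3.idx = 1  [1]
3. n3.lab = 15  [15]
4. n3.acc = -5  [len(d.acc) - 7]
5. n4.acc = "xr"  [terminal]
6. n5.acc = "rn"  [terminal]
7. n3.env = 2  [B.lab - 13]
8. n6.idx = 30  [B₀.env + 28]
9. n6.lab = -5  [B₀.env - 7]
10. n6.acc = 8  [B₀.env + 6]
11. n7.ok = "kr"  [terminal]
12. n8.acc = "wx"  [terminal]
13. n9.ok = "kp"  [terminal]
14. n6.env = 11  [B.idx - 19]
15. n1.ok = "wru"  [d.acc ++ "u"]
16. n1.hot = 27  [len(d.acc) + 25]
17. n10.ok = "ku"  [terminal]
18. n11.acc = "qp"  [terminal]
19. n0.ok = "zwru"  ["z" ++ S₁.ok]
20. n0.hot = 19  [len(S₁.ok) + 16]

11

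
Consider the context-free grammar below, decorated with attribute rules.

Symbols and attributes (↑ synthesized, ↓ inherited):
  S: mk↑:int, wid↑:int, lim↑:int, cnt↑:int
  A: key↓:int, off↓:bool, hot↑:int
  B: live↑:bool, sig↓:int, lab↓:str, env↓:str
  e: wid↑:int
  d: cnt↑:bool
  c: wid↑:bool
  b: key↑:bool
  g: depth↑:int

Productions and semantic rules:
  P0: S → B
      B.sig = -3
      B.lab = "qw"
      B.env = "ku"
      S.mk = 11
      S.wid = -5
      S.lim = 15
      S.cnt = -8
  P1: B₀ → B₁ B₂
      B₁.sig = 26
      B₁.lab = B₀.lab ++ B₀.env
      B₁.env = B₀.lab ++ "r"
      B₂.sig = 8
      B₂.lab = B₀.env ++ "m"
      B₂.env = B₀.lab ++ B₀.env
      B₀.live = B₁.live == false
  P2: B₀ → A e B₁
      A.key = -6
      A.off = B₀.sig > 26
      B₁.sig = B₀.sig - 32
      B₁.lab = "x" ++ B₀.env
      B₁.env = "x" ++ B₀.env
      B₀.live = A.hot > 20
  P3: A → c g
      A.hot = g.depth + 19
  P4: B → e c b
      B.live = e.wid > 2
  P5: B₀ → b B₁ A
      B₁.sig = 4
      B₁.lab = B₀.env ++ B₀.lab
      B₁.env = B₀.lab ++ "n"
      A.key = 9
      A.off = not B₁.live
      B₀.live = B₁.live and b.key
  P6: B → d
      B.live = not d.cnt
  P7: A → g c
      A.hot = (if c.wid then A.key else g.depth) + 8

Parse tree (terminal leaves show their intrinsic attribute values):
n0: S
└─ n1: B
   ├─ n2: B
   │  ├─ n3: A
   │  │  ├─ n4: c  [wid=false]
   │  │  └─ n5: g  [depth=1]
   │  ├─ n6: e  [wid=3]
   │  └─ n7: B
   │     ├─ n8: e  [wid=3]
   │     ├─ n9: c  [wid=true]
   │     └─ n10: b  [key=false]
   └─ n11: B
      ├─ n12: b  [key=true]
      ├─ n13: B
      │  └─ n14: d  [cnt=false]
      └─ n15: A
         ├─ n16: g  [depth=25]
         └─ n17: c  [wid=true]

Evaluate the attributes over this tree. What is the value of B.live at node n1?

1. n1.sig = -3  [-3]
2. n1.lab = "qw"  ["qw"]
3. n1.env = "ku"  ["ku"]
4. n2.sig = 26  [26]
5. n2.lab = "qwku"  [B₀.lab ++ B₀.env]
6. n2.env = "qwr"  [B₀.lab ++ "r"]
7. n3.key = -6  [-6]
8. n3.off = false  [B₀.sig > 26]
9. n4.wid = false  [terminal]
10. n5.depth = 1  [terminal]
11. n3.hot = 20  [g.depth + 19]
12. n6.wid = 3  [terminal]
13. n7.sig = -6  [B₀.sig - 32]
14. n7.lab = "xqwr"  ["x" ++ B₀.env]
15. n7.env = "xqwr"  ["x" ++ B₀.env]
16. n8.wid = 3  [terminal]
17. n9.wid = true  [terminal]
18. n10.key = false  [terminal]
19. n7.live = true  [e.wid > 2]
20. n2.live = false  [A.hot > 20]
21. n11.sig = 8  [8]
22. n11.lab = "kum"  [B₀.env ++ "m"]
23. n11.env = "qwku"  [B₀.lab ++ B₀.env]
24. n12.key = true  [terminal]
25. n13.sig = 4  [4]
26. n13.lab = "qwkukum"  [B₀.env ++ B₀.lab]
27. n13.env = "kumn"  [B₀.lab ++ "n"]
28. n14.cnt = false  [terminal]
29. n13.live = true  [not d.cnt]
30. n15.key = 9  [9]
31. n15.off = false  [not B₁.live]
32. n16.depth = 25  [terminal]
33. n17.wid = true  [terminal]
34. n15.hot = 17  [(if c.wid then A.key else g.depth) + 8]
35. n11.live = true  [B₁.live and b.key]
36. n1.live = true  [B₁.live == false]
37. n0.mk = 11  [11]
38. n0.wid = -5  [-5]
39. n0.lim = 15  [15]
40. n0.cnt = -8  [-8]

true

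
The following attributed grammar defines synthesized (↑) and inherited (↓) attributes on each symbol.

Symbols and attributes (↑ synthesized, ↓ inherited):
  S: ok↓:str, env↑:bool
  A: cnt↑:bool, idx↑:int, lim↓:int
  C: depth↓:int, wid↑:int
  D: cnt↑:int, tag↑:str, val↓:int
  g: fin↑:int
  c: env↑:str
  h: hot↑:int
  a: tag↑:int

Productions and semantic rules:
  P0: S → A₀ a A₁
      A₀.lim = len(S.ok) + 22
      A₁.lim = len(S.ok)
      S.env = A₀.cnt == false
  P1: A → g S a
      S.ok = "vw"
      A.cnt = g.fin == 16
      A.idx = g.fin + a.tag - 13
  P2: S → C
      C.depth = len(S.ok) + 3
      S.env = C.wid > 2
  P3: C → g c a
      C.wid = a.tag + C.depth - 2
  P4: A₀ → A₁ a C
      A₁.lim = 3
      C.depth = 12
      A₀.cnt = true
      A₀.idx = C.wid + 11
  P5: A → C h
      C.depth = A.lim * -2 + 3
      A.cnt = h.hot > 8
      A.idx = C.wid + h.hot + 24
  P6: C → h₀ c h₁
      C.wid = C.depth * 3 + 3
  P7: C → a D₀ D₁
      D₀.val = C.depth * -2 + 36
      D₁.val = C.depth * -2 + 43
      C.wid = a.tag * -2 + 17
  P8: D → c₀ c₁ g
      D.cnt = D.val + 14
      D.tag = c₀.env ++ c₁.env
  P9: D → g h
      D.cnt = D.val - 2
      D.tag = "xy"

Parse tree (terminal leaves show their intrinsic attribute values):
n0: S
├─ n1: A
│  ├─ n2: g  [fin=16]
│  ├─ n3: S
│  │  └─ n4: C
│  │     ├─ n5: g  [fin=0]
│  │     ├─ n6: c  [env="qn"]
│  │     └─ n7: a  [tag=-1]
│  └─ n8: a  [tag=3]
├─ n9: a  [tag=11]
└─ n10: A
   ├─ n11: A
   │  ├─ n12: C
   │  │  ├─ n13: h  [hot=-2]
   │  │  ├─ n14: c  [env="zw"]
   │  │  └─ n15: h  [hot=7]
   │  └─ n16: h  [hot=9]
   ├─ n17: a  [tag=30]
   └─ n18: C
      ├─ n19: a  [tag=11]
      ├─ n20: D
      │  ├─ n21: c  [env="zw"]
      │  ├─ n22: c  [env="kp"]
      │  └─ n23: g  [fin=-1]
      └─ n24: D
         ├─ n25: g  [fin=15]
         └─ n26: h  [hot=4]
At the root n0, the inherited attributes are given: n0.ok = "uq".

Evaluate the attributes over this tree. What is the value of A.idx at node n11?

27

1. n0.ok = "uq"  [given at root]
2. n1.lim = 24  [len(S.ok) + 22]
3. n2.fin = 16  [terminal]
4. n3.ok = "vw"  ["vw"]
5. n4.depth = 5  [len(S.ok) + 3]
6. n5.fin = 0  [terminal]
7. n6.env = "qn"  [terminal]
8. n7.tag = -1  [terminal]
9. n4.wid = 2  [a.tag + C.depth - 2]
10. n3.env = false  [C.wid > 2]
11. n8.tag = 3  [terminal]
12. n1.cnt = true  [g.fin == 16]
13. n1.idx = 6  [g.fin + a.tag - 13]
14. n9.tag = 11  [terminal]
15. n10.lim = 2  [len(S.ok)]
16. n11.lim = 3  [3]
17. n12.depth = -3  [A.lim * -2 + 3]
18. n13.hot = -2  [terminal]
19. n14.env = "zw"  [terminal]
20. n15.hot = 7  [terminal]
21. n12.wid = -6  [C.depth * 3 + 3]
22. n16.hot = 9  [terminal]
23. n11.cnt = true  [h.hot > 8]
24. n11.idx = 27  [C.wid + h.hot + 24]
25. n17.tag = 30  [terminal]
26. n18.depth = 12  [12]
27. n19.tag = 11  [terminal]
28. n20.val = 12  [C.depth * -2 + 36]
29. n21.env = "zw"  [terminal]
30. n22.env = "kp"  [terminal]
31. n23.fin = -1  [terminal]
32. n20.cnt = 26  [D.val + 14]
33. n20.tag = "zwkp"  [c₀.env ++ c₁.env]
34. n24.val = 19  [C.depth * -2 + 43]
35. n25.fin = 15  [terminal]
36. n26.hot = 4  [terminal]
37. n24.cnt = 17  [D.val - 2]
38. n24.tag = "xy"  ["xy"]
39. n18.wid = -5  [a.tag * -2 + 17]
40. n10.cnt = true  [true]
41. n10.idx = 6  [C.wid + 11]
42. n0.env = false  [A₀.cnt == false]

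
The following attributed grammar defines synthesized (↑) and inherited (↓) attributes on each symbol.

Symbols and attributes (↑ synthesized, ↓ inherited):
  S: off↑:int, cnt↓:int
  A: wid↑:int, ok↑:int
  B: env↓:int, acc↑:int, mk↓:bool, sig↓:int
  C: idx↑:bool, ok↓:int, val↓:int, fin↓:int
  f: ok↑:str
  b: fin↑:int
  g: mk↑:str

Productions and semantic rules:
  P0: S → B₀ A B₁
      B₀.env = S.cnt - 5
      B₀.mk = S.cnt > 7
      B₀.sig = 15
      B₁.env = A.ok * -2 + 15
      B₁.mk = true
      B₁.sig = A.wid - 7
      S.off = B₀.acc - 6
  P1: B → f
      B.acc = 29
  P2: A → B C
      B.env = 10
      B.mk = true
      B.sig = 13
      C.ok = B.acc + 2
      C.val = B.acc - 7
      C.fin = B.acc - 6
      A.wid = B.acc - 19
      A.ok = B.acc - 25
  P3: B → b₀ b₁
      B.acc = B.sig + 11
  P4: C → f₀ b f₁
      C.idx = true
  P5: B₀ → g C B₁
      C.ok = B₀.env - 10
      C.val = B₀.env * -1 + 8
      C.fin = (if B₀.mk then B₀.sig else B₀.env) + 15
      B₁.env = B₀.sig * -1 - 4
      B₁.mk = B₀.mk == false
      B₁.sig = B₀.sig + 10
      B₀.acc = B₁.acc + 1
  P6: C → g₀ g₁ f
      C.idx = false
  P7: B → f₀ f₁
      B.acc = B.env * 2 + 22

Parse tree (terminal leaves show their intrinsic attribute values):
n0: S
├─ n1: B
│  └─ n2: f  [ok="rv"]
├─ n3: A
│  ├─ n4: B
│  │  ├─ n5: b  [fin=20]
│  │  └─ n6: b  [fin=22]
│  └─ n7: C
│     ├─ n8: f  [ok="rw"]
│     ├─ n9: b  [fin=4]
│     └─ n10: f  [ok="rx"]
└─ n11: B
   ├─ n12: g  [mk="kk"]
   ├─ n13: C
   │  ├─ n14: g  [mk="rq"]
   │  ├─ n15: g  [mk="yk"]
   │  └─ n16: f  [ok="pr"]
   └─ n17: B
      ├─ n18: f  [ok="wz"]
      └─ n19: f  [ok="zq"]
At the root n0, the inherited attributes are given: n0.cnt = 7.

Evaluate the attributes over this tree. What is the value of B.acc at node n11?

19

1. n0.cnt = 7  [given at root]
2. n1.env = 2  [S.cnt - 5]
3. n1.mk = false  [S.cnt > 7]
4. n1.sig = 15  [15]
5. n2.ok = "rv"  [terminal]
6. n1.acc = 29  [29]
7. n4.env = 10  [10]
8. n4.mk = true  [true]
9. n4.sig = 13  [13]
10. n5.fin = 20  [terminal]
11. n6.fin = 22  [terminal]
12. n4.acc = 24  [B.sig + 11]
13. n7.ok = 26  [B.acc + 2]
14. n7.val = 17  [B.acc - 7]
15. n7.fin = 18  [B.acc - 6]
16. n8.ok = "rw"  [terminal]
17. n9.fin = 4  [terminal]
18. n10.ok = "rx"  [terminal]
19. n7.idx = true  [true]
20. n3.wid = 5  [B.acc - 19]
21. n3.ok = -1  [B.acc - 25]
22. n11.env = 17  [A.ok * -2 + 15]
23. n11.mk = true  [true]
24. n11.sig = -2  [A.wid - 7]
25. n12.mk = "kk"  [terminal]
26. n13.ok = 7  [B₀.env - 10]
27. n13.val = -9  [B₀.env * -1 + 8]
28. n13.fin = 13  [(if B₀.mk then B₀.sig else B₀.env) + 15]
29. n14.mk = "rq"  [terminal]
30. n15.mk = "yk"  [terminal]
31. n16.ok = "pr"  [terminal]
32. n13.idx = false  [false]
33. n17.env = -2  [B₀.sig * -1 - 4]
34. n17.mk = false  [B₀.mk == false]
35. n17.sig = 8  [B₀.sig + 10]
36. n18.ok = "wz"  [terminal]
37. n19.ok = "zq"  [terminal]
38. n17.acc = 18  [B.env * 2 + 22]
39. n11.acc = 19  [B₁.acc + 1]
40. n0.off = 23  [B₀.acc - 6]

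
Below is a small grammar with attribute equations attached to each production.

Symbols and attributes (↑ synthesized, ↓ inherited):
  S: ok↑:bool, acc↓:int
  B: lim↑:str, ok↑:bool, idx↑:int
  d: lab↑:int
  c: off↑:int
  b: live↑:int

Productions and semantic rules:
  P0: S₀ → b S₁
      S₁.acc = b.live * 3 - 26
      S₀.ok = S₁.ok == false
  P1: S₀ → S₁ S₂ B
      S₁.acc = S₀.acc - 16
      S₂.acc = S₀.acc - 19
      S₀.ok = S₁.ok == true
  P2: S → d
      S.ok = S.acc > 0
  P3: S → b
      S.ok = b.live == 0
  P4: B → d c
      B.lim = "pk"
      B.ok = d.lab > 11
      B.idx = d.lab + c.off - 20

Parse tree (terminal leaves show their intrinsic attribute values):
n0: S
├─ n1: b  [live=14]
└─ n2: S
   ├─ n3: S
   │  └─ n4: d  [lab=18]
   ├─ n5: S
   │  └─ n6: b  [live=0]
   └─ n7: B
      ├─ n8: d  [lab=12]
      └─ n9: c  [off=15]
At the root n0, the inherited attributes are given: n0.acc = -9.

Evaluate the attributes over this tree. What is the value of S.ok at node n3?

false

1. n0.acc = -9  [given at root]
2. n1.live = 14  [terminal]
3. n2.acc = 16  [b.live * 3 - 26]
4. n3.acc = 0  [S₀.acc - 16]
5. n4.lab = 18  [terminal]
6. n3.ok = false  [S.acc > 0]
7. n5.acc = -3  [S₀.acc - 19]
8. n6.live = 0  [terminal]
9. n5.ok = true  [b.live == 0]
10. n8.lab = 12  [terminal]
11. n9.off = 15  [terminal]
12. n7.lim = "pk"  ["pk"]
13. n7.ok = true  [d.lab > 11]
14. n7.idx = 7  [d.lab + c.off - 20]
15. n2.ok = false  [S₁.ok == true]
16. n0.ok = true  [S₁.ok == false]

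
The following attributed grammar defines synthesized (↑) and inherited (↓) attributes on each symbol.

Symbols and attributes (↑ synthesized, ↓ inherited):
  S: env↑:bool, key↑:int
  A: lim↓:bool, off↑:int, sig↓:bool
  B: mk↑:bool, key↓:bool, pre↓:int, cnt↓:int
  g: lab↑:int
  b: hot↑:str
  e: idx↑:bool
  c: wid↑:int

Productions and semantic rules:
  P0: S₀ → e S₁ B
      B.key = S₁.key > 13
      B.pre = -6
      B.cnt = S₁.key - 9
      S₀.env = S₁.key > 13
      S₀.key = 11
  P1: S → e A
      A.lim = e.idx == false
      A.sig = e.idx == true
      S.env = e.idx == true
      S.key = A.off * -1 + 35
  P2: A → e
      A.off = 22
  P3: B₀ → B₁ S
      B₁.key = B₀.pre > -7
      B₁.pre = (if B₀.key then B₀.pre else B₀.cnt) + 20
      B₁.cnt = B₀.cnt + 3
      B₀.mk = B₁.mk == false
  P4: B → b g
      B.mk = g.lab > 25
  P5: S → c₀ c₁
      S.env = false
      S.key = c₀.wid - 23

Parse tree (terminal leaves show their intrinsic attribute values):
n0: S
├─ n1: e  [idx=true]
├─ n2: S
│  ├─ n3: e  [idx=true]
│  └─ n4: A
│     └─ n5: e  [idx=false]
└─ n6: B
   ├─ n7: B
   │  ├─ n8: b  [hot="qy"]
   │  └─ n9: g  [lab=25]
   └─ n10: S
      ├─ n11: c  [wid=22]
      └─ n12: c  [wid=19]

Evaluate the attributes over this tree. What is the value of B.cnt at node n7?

7

1. n1.idx = true  [terminal]
2. n3.idx = true  [terminal]
3. n4.lim = false  [e.idx == false]
4. n4.sig = true  [e.idx == true]
5. n5.idx = false  [terminal]
6. n4.off = 22  [22]
7. n2.env = true  [e.idx == true]
8. n2.key = 13  [A.off * -1 + 35]
9. n6.key = false  [S₁.key > 13]
10. n6.pre = -6  [-6]
11. n6.cnt = 4  [S₁.key - 9]
12. n7.key = true  [B₀.pre > -7]
13. n7.pre = 24  [(if B₀.key then B₀.pre else B₀.cnt) + 20]
14. n7.cnt = 7  [B₀.cnt + 3]
15. n8.hot = "qy"  [terminal]
16. n9.lab = 25  [terminal]
17. n7.mk = false  [g.lab > 25]
18. n11.wid = 22  [terminal]
19. n12.wid = 19  [terminal]
20. n10.env = false  [false]
21. n10.key = -1  [c₀.wid - 23]
22. n6.mk = true  [B₁.mk == false]
23. n0.env = false  [S₁.key > 13]
24. n0.key = 11  [11]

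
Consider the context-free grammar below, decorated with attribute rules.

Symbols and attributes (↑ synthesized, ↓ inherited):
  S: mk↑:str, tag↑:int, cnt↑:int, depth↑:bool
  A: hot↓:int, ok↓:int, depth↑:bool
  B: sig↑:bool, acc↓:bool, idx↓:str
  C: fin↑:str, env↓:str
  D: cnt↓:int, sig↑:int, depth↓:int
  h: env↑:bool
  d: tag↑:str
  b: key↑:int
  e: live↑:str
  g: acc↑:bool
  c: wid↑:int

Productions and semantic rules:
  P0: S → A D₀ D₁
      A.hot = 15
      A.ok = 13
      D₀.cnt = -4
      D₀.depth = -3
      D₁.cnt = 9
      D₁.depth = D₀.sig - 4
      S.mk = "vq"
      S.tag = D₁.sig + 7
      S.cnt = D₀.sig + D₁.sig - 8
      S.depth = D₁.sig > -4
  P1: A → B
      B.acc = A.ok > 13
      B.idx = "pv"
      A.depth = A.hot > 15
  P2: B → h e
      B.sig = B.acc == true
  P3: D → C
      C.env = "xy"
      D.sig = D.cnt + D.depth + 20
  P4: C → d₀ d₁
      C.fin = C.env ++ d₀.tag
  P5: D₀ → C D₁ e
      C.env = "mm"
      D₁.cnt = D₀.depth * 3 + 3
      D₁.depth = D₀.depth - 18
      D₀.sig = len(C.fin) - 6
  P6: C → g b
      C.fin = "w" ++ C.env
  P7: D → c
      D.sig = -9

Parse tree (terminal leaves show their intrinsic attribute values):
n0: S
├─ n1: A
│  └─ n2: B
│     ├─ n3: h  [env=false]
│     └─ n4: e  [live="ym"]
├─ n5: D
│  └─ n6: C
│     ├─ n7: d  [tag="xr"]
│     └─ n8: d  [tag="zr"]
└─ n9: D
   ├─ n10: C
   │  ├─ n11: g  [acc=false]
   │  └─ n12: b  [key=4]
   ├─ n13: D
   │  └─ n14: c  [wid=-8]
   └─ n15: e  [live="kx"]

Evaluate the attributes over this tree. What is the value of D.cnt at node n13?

30

1. n1.hot = 15  [15]
2. n1.ok = 13  [13]
3. n2.acc = false  [A.ok > 13]
4. n2.idx = "pv"  ["pv"]
5. n3.env = false  [terminal]
6. n4.live = "ym"  [terminal]
7. n2.sig = false  [B.acc == true]
8. n1.depth = false  [A.hot > 15]
9. n5.cnt = -4  [-4]
10. n5.depth = -3  [-3]
11. n6.env = "xy"  ["xy"]
12. n7.tag = "xr"  [terminal]
13. n8.tag = "zr"  [terminal]
14. n6.fin = "xyxr"  [C.env ++ d₀.tag]
15. n5.sig = 13  [D.cnt + D.depth + 20]
16. n9.cnt = 9  [9]
17. n9.depth = 9  [D₀.sig - 4]
18. n10.env = "mm"  ["mm"]
19. n11.acc = false  [terminal]
20. n12.key = 4  [terminal]
21. n10.fin = "wmm"  ["w" ++ C.env]
22. n13.cnt = 30  [D₀.depth * 3 + 3]
23. n13.depth = -9  [D₀.depth - 18]
24. n14.wid = -8  [terminal]
25. n13.sig = -9  [-9]
26. n15.live = "kx"  [terminal]
27. n9.sig = -3  [len(C.fin) - 6]
28. n0.mk = "vq"  ["vq"]
29. n0.tag = 4  [D₁.sig + 7]
30. n0.cnt = 2  [D₀.sig + D₁.sig - 8]
31. n0.depth = true  [D₁.sig > -4]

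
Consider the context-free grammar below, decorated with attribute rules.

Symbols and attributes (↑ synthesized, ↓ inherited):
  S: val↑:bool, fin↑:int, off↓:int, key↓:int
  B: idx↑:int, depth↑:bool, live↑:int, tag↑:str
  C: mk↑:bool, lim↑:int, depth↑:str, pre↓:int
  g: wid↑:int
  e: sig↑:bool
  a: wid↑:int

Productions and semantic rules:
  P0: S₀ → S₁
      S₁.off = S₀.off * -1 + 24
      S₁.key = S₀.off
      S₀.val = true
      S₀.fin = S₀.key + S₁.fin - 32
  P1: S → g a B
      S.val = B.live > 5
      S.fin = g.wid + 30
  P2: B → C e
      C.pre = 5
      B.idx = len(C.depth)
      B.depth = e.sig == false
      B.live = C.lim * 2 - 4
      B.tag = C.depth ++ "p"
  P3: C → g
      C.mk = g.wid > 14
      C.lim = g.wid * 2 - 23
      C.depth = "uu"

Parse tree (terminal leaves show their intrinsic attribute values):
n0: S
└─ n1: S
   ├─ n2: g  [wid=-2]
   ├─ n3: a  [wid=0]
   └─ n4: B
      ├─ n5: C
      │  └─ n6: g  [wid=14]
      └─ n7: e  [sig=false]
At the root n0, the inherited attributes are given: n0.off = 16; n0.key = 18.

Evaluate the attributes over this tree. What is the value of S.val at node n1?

true

1. n0.off = 16  [given at root]
2. n0.key = 18  [given at root]
3. n1.off = 8  [S₀.off * -1 + 24]
4. n1.key = 16  [S₀.off]
5. n2.wid = -2  [terminal]
6. n3.wid = 0  [terminal]
7. n5.pre = 5  [5]
8. n6.wid = 14  [terminal]
9. n5.mk = false  [g.wid > 14]
10. n5.lim = 5  [g.wid * 2 - 23]
11. n5.depth = "uu"  ["uu"]
12. n7.sig = false  [terminal]
13. n4.idx = 2  [len(C.depth)]
14. n4.depth = true  [e.sig == false]
15. n4.live = 6  [C.lim * 2 - 4]
16. n4.tag = "uup"  [C.depth ++ "p"]
17. n1.val = true  [B.live > 5]
18. n1.fin = 28  [g.wid + 30]
19. n0.val = true  [true]
20. n0.fin = 14  [S₀.key + S₁.fin - 32]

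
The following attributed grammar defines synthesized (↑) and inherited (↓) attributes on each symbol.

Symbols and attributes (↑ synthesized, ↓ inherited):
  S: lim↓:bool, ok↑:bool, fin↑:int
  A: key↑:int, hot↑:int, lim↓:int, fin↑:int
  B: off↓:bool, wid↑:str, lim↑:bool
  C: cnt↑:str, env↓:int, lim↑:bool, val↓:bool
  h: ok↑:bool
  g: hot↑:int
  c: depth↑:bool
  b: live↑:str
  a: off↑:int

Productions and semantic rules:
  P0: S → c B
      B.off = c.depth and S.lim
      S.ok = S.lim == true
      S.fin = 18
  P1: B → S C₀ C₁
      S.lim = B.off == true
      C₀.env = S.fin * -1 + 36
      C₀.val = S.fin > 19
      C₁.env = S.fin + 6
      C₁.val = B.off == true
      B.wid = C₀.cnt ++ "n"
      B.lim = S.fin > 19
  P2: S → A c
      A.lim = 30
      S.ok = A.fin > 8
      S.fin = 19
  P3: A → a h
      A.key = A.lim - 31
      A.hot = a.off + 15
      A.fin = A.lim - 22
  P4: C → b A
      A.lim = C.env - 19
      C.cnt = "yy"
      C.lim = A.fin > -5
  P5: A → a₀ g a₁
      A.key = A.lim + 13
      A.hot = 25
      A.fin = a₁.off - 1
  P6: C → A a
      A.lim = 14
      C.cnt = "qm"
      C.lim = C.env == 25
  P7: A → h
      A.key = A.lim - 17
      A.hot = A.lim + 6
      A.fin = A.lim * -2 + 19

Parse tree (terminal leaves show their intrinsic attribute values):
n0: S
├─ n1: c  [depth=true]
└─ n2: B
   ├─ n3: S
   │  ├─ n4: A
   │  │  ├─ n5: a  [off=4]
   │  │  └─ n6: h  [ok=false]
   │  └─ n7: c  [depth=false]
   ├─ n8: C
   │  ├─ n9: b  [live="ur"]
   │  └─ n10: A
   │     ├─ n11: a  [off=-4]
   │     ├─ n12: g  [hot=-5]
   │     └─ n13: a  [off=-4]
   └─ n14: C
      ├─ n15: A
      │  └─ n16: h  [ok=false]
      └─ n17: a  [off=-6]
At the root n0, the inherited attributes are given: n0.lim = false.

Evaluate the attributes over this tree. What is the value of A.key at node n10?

1. n0.lim = false  [given at root]
2. n1.depth = true  [terminal]
3. n2.off = false  [c.depth and S.lim]
4. n3.lim = false  [B.off == true]
5. n4.lim = 30  [30]
6. n5.off = 4  [terminal]
7. n6.ok = false  [terminal]
8. n4.key = -1  [A.lim - 31]
9. n4.hot = 19  [a.off + 15]
10. n4.fin = 8  [A.lim - 22]
11. n7.depth = false  [terminal]
12. n3.ok = false  [A.fin > 8]
13. n3.fin = 19  [19]
14. n8.env = 17  [S.fin * -1 + 36]
15. n8.val = false  [S.fin > 19]
16. n9.live = "ur"  [terminal]
17. n10.lim = -2  [C.env - 19]
18. n11.off = -4  [terminal]
19. n12.hot = -5  [terminal]
20. n13.off = -4  [terminal]
21. n10.key = 11  [A.lim + 13]
22. n10.hot = 25  [25]
23. n10.fin = -5  [a₁.off - 1]
24. n8.cnt = "yy"  ["yy"]
25. n8.lim = false  [A.fin > -5]
26. n14.env = 25  [S.fin + 6]
27. n14.val = false  [B.off == true]
28. n15.lim = 14  [14]
29. n16.ok = false  [terminal]
30. n15.key = -3  [A.lim - 17]
31. n15.hot = 20  [A.lim + 6]
32. n15.fin = -9  [A.lim * -2 + 19]
33. n17.off = -6  [terminal]
34. n14.cnt = "qm"  ["qm"]
35. n14.lim = true  [C.env == 25]
36. n2.wid = "yyn"  [C₀.cnt ++ "n"]
37. n2.lim = false  [S.fin > 19]
38. n0.ok = false  [S.lim == true]
39. n0.fin = 18  [18]

11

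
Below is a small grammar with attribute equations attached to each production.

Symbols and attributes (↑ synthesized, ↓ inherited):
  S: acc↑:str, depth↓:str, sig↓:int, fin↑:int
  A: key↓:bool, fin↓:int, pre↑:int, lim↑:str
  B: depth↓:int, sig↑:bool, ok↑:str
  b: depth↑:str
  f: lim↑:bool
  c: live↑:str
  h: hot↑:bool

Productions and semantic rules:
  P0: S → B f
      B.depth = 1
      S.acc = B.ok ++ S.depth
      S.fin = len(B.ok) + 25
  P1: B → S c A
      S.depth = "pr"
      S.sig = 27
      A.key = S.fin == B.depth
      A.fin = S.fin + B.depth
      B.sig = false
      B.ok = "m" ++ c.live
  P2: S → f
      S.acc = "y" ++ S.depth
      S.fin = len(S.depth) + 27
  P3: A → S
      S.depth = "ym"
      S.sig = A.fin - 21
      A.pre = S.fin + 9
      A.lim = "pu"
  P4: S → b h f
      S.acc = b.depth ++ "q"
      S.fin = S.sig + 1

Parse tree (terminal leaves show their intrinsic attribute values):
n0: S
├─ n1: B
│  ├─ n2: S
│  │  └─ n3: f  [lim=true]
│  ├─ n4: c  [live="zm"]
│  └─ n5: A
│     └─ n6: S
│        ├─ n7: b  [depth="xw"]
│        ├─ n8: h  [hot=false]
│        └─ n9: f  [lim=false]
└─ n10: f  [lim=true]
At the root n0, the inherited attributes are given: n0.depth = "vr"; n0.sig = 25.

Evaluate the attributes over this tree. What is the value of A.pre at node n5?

19

1. n0.depth = "vr"  [given at root]
2. n0.sig = 25  [given at root]
3. n1.depth = 1  [1]
4. n2.depth = "pr"  ["pr"]
5. n2.sig = 27  [27]
6. n3.lim = true  [terminal]
7. n2.acc = "ypr"  ["y" ++ S.depth]
8. n2.fin = 29  [len(S.depth) + 27]
9. n4.live = "zm"  [terminal]
10. n5.key = false  [S.fin == B.depth]
11. n5.fin = 30  [S.fin + B.depth]
12. n6.depth = "ym"  ["ym"]
13. n6.sig = 9  [A.fin - 21]
14. n7.depth = "xw"  [terminal]
15. n8.hot = false  [terminal]
16. n9.lim = false  [terminal]
17. n6.acc = "xwq"  [b.depth ++ "q"]
18. n6.fin = 10  [S.sig + 1]
19. n5.pre = 19  [S.fin + 9]
20. n5.lim = "pu"  ["pu"]
21. n1.sig = false  [false]
22. n1.ok = "mzm"  ["m" ++ c.live]
23. n10.lim = true  [terminal]
24. n0.acc = "mzmvr"  [B.ok ++ S.depth]
25. n0.fin = 28  [len(B.ok) + 25]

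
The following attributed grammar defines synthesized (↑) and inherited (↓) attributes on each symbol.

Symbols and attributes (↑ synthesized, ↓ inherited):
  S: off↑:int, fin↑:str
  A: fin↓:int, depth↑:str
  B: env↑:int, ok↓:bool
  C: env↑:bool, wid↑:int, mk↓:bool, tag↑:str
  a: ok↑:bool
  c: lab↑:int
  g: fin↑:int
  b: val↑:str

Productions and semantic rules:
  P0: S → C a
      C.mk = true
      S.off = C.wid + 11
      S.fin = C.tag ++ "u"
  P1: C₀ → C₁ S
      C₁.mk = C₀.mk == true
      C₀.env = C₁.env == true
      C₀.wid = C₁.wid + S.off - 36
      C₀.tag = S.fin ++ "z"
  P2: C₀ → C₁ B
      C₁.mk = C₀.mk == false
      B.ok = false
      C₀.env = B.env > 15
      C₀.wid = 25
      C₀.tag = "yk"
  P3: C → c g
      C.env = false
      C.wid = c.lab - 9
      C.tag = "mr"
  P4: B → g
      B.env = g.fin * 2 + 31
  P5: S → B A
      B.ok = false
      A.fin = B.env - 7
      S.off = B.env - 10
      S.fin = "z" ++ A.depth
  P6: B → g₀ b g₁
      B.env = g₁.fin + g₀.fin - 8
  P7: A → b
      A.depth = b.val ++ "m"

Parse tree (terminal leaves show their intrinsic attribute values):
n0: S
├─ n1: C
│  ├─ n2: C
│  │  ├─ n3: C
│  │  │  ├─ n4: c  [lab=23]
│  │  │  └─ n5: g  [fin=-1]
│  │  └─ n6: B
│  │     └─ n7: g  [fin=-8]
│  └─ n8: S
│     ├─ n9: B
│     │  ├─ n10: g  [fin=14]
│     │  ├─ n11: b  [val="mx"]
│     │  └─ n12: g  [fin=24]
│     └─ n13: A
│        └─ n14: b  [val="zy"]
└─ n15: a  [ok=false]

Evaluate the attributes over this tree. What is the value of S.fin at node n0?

1. n1.mk = true  [true]
2. n2.mk = true  [C₀.mk == true]
3. n3.mk = false  [C₀.mk == false]
4. n4.lab = 23  [terminal]
5. n5.fin = -1  [terminal]
6. n3.env = false  [false]
7. n3.wid = 14  [c.lab - 9]
8. n3.tag = "mr"  ["mr"]
9. n6.ok = false  [false]
10. n7.fin = -8  [terminal]
11. n6.env = 15  [g.fin * 2 + 31]
12. n2.env = false  [B.env > 15]
13. n2.wid = 25  [25]
14. n2.tag = "yk"  ["yk"]
15. n9.ok = false  [false]
16. n10.fin = 14  [terminal]
17. n11.val = "mx"  [terminal]
18. n12.fin = 24  [terminal]
19. n9.env = 30  [g₁.fin + g₀.fin - 8]
20. n13.fin = 23  [B.env - 7]
21. n14.val = "zy"  [terminal]
22. n13.depth = "zym"  [b.val ++ "m"]
23. n8.off = 20  [B.env - 10]
24. n8.fin = "zzym"  ["z" ++ A.depth]
25. n1.env = false  [C₁.env == true]
26. n1.wid = 9  [C₁.wid + S.off - 36]
27. n1.tag = "zzymz"  [S.fin ++ "z"]
28. n15.ok = false  [terminal]
29. n0.off = 20  [C.wid + 11]
30. n0.fin = "zzymzu"  [C.tag ++ "u"]

"zzymzu"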